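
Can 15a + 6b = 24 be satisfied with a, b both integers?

gcd(15, 6) = 3  (15 = 2*6 + 3, 6 = 2*3).
3 divides 24, so integer solutions exist.

yes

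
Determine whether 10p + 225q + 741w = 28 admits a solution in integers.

yes

gcd(225, 10) = 5.
gcd(5, 741) = 1.
1 divides 28, so integer solutions exist.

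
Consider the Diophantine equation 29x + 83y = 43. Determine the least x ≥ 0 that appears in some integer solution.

gcd(83, 29) = 1.
1 divides 43, so solutions exist.
By Bézout, 29·(-20) + 83·(7) = 1.
Scale by 43/1 = 43: (x₀, y₀) = (-860, 301).
General solution: x = -860 + 83t, y = 301 - 29t for integer t.
x ≥ 0: smallest is -860 mod 83 = 53 (at t = 11), with y = -18.

53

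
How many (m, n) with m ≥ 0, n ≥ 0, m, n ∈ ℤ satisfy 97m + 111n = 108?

gcd(111, 97) = 1.
By Bézout, 97·(-8) + 111·(7) = 1.
One solution: (24, -20).
General: m = 24 + 111t, n = -20 - 97t.
m ≥ 0 ⇒ t ≥ 0; n ≥ 0 ⇒ t ≤ -1. So t ∈ [0, -1]: 0 solutions.

0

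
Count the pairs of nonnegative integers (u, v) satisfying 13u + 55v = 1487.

2

gcd(55, 13) = 1  (55 = 4*13 + 3, 13 = 4*3 + 1, 3 = 3*1).
Back-substituting, 13*(17) + 55*(-4) = 1.
Scale by 1487: one solution is (25279, -5948). Reduce u mod 55: (34, 19).
General: u = 34 + 55t, v = 19 - 13t.
u ≥ 0 ⇒ t ≥ 0; v ≥ 0 ⇒ t ≤ 1. So t ∈ [0, 1]: 2 solutions.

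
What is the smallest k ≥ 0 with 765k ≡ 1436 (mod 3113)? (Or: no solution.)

gcd(3113, 765):
  3113 = 4*765 + 53
  765 = 14*53 + 23
  53 = 2*23 + 7
  23 = 3*7 + 2
  7 = 3*2 + 1
  2 = 2*1
so gcd(3113, 765) = 1.
1 divides 1436, so solutions exist.
Back-substitute for Bézout coefficients:
  1 = 7 - 3*2
  ... = 765*(-1351) + 3113*(332)
So 765*(-1351) ≡ 1 (mod 3113); multiply by 1436: k ≡ -1940036 (mod 3113).
Smallest nonnegative: k = -1940036 mod 3113 = 2476.

2476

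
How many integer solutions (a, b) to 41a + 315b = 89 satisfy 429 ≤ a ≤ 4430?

gcd(315, 41) = 1  (315 = 7×41 + 28, 41 = 1×28 + 13, 28 = 2×13 + 2, 13 = 6×2 + 1, 2 = 2×1).
Back-substituting, 41×(146) + 315×(-19) = 1.
Scale by 89: particular solution (12994, -1691); reduce a mod 315: (79, -10).
General solution: a = 79 + 315t, b = -10 - 41t for integer t.
429 ≤ 79 + 315t ≤ 4430 gives t ∈ [2, 13], which is 12 values.

12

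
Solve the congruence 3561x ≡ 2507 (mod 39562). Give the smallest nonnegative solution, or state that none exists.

gcd(39562, 3561):
  39562 = 11×3561 + 391
  3561 = 9×391 + 42
  391 = 9×42 + 13
  42 = 3×13 + 3
  13 = 4×3 + 1
  3 = 3×1
so gcd(39562, 3561) = 1.
1 divides 2507, so solutions exist.
Back-substitute for Bézout coefficients:
  1 = 13 - 4×3
  ... = 3561×(-12243) + 39562×(1102)
So 3561×(-12243) ≡ 1 (mod 39562); multiply by 2507: x ≡ -30693201 (mod 39562).
Smallest nonnegative: x = -30693201 mod 39562 = 6911.

6911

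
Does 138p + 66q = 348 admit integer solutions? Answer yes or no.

yes

gcd(138, 66):
  138 = 2*66 + 6
  66 = 11*6
so gcd(138, 66) = 6.
6 divides 348, so integer solutions exist.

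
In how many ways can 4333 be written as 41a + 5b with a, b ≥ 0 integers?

gcd(41, 5) = 1  (41 = 8*5 + 1, 5 = 5*1).
Back-substituting, 41*(1) + 5*(-8) = 1.
Scale by 4333: one solution is (4333, -34664). Reduce a mod 5: (3, 842).
General: a = 3 + 5t, b = 842 - 41t.
a ≥ 0 ⇒ t ≥ 0; b ≥ 0 ⇒ t ≤ 20. So t ∈ [0, 20]: 21 solutions.

21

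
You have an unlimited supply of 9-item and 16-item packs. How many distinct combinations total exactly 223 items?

Need nonnegative integers with 9j + 16k = 223.
gcd(9, 16) = 1, and 9·(-7) + 16·(4) = 1.
So (j₀, k₀) = (-1561, 892); general j = -1561 + 16t, k = 892 - 9t.
j ≥ 0 ⇒ t ≥ 98; k ≥ 0 ⇒ t ≤ 99. That's 2 values of t.

2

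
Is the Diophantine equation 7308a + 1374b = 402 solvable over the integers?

yes

gcd(7308, 1374) = 6.
6 divides 402, so integer solutions exist.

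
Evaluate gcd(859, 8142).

1

gcd(8142, 859) = 1  (8142 = 9·859 + 411, 859 = 2·411 + 37, 411 = 11·37 + 4, 37 = 9·4 + 1, 4 = 4·1).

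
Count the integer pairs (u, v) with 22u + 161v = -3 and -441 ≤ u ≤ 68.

gcd(161, 22) = 1.
By Bézout, 22*(22) + 161*(-3) = 1.
Particular solution: (95, -13).
General solution: u = 95 + 161t, v = -13 - 22t for integer t.
-441 ≤ 95 + 161t ≤ 68 gives t ∈ [-3, -1], which is 3 values.

3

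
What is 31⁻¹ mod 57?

gcd(57, 31):
  57 = 1×31 + 26
  31 = 1×26 + 5
  26 = 5×5 + 1
  5 = 5×1
so gcd(57, 31) = 1.
Back-substitute for Bézout coefficients:
  1 = 26 - 5×5
  ... = 31×(-11) + 57×(6)
So 31×-11 ≡ 1 (mod 57), and -11 mod 57 = 46.

46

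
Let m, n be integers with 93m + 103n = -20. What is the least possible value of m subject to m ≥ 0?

2

gcd(103, 93) = 1.
1 divides -20, so solutions exist.
By Bézout, 93·(-31) + 103·(28) = 1.
Scale by -20/1 = -20: (m₀, n₀) = (620, -560).
General solution: m = 620 + 103t, n = -560 - 93t for integer t.
m ≥ 0: smallest is 620 mod 103 = 2 (at t = -6), with n = -2.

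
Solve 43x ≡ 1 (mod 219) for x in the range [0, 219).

163

gcd(219, 43) = 1  (219 = 5·43 + 4, 43 = 10·4 + 3, 4 = 1·3 + 1, 3 = 3·1).
Back-substituting, 43·(-56) + 219·(11) = 1.
So 43·-56 ≡ 1 (mod 219), and -56 mod 219 = 163.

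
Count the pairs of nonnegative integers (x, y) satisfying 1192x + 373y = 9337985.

21

gcd(1192, 373):
  1192 = 3×373 + 73
  373 = 5×73 + 8
  73 = 9×8 + 1
  8 = 8×1
so gcd(1192, 373) = 1.
Back-substitute for Bézout coefficients:
  1 = 73 - 9×8
  ... = 1192×(46) + 373×(-147)
Scale by 9337985: one solution is (429547310, -1372683795). Reduce x mod 373: (137, 24597).
General: x = 137 + 373t, y = 24597 - 1192t.
x ≥ 0 ⇒ t ≥ 0; y ≥ 0 ⇒ t ≤ 20. So t ∈ [0, 20]: 21 solutions.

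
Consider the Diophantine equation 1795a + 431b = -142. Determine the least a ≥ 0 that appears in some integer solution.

429

gcd(1795, 431) = 1.
1 divides -142, so solutions exist.
By Bézout, 1795×(85) + 431×(-354) = 1.
Scale by -142/1 = -142: (a₀, b₀) = (-12070, 50268).
General solution: a = -12070 + 431t, b = 50268 - 1795t for integer t.
a ≥ 0: smallest is -12070 mod 431 = 429 (at t = 29), with b = -1787.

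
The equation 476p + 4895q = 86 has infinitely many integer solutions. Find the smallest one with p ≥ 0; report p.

4381

gcd(4895, 476) = 1.
1 divides 86, so solutions exist.
By Bézout, 476×(-689) + 4895×(67) = 1.
Scale by 86/1 = 86: (p₀, q₀) = (-59254, 5762).
General solution: p = -59254 + 4895t, q = 5762 - 476t for integer t.
p ≥ 0: smallest is -59254 mod 4895 = 4381 (at t = 13), with q = -426.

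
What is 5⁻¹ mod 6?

gcd(6, 5) = 1  (6 = 1×5 + 1, 5 = 5×1).
Back-substituting, 5×(-1) + 6×(1) = 1.
So 5×-1 ≡ 1 (mod 6), and -1 mod 6 = 5.

5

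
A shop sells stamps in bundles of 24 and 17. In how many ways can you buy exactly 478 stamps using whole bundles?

Need nonnegative integers with 24j + 17k = 478.
gcd(24, 17) = 1, and 24·(5) + 17·(-7) = 1.
So (j₀, k₀) = (2390, -3346); general j = 2390 + 17t, k = -3346 - 24t.
j ≥ 0 ⇒ t ≥ -140; k ≥ 0 ⇒ t ≤ -140. That's 1 value of t.

1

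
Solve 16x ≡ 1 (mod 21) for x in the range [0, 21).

4

gcd(21, 16):
  21 = 1×16 + 5
  16 = 3×5 + 1
  5 = 5×1
so gcd(21, 16) = 1.
Back-substitute for Bézout coefficients:
  1 = 16 - 3×5
  ... = 16×(4) + 21×(-3)
So 16×4 ≡ 1 (mod 21), and 4 mod 21 = 4.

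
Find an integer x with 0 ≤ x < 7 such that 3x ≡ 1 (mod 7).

5

gcd(7, 3) = 1.
By Bézout, 3·(-2) + 7·(1) = 1.
So 3·-2 ≡ 1 (mod 7), and -2 mod 7 = 5.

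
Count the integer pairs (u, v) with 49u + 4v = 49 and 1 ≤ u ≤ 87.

gcd(49, 4):
  49 = 12*4 + 1
  4 = 4*1
so gcd(49, 4) = 1.
Back-substitute for Bézout coefficients:
  1 = 49 - 12*4
  ... = 49*(1) + 4*(-12)
Scale by 49: particular solution (49, -588); reduce u mod 4: (1, 0).
General solution: u = 1 + 4t, v = 0 - 49t for integer t.
1 ≤ 1 + 4t ≤ 87 gives t ∈ [0, 21], which is 22 values.

22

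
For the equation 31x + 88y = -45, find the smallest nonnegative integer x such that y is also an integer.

gcd(88, 31) = 1.
1 divides -45, so solutions exist.
By Bézout, 31·(-17) + 88·(6) = 1.
Scale by -45/1 = -45: (x₀, y₀) = (765, -270).
General solution: x = 765 + 88t, y = -270 - 31t for integer t.
x ≥ 0: smallest is 765 mod 88 = 61 (at t = -8), with y = -22.

61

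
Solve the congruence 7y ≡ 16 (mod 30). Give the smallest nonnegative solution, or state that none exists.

gcd(30, 7) = 1  (30 = 4*7 + 2, 7 = 3*2 + 1, 2 = 2*1).
1 divides 16, so solutions exist.
Back-substituting, 7*(13) + 30*(-3) = 1.
So 7*(13) ≡ 1 (mod 30); multiply by 16: y ≡ 208 (mod 30).
Smallest nonnegative: y = 208 mod 30 = 28.

28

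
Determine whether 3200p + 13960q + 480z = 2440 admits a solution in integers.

gcd(13960, 3200) = 40.
gcd(40, 480) = 40.
40 divides 2440, so integer solutions exist.

yes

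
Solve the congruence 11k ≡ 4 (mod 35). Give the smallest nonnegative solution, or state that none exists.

gcd(35, 11) = 1.
1 divides 4, so solutions exist.
By Bézout, 11·(16) + 35·(-5) = 1.
So 11·(16) ≡ 1 (mod 35); multiply by 4: k ≡ 64 (mod 35).
Smallest nonnegative: k = 64 mod 35 = 29.

29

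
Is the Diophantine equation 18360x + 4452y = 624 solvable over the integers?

yes

gcd(18360, 4452) = 12  (18360 = 4×4452 + 552, 4452 = 8×552 + 36, 552 = 15×36 + 12, 36 = 3×12).
12 divides 624, so integer solutions exist.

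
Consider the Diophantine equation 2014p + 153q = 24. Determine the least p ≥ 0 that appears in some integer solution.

105

gcd(2014, 153) = 1.
1 divides 24, so solutions exist.
By Bézout, 2014×(49) + 153×(-645) = 1.
Scale by 24/1 = 24: (p₀, q₀) = (1176, -15480).
General solution: p = 1176 + 153t, q = -15480 - 2014t for integer t.
p ≥ 0: smallest is 1176 mod 153 = 105 (at t = -7), with q = -1382.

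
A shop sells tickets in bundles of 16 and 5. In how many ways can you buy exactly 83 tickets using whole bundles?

1

Need nonnegative integers with 16j + 5k = 83.
gcd(16, 5) = 1, and 16·(1) + 5·(-3) = 1.
So (j₀, k₀) = (83, -249); general j = 83 + 5t, k = -249 - 16t.
j ≥ 0 ⇒ t ≥ -16; k ≥ 0 ⇒ t ≤ -16. That's 1 value of t.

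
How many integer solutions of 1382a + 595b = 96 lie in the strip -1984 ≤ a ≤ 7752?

gcd(1382, 595) = 1.
By Bézout, 1382*(-282) + 595*(655) = 1.
Particular solution: (298, -692).
General solution: a = 298 + 595t, b = -692 - 1382t for integer t.
-1984 ≤ 298 + 595t ≤ 7752 gives t ∈ [-3, 12], which is 16 values.

16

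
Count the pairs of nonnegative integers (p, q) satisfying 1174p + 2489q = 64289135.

22

gcd(2489, 1174):
  2489 = 2*1174 + 141
  1174 = 8*141 + 46
  141 = 3*46 + 3
  46 = 15*3 + 1
  3 = 3*1
so gcd(2489, 1174) = 1.
Back-substitute for Bézout coefficients:
  1 = 46 - 15*3
  ... = 1174*(812) + 2489*(-383)
Scale by 64289135: one solution is (52202777620, -24622738705). Reduce p mod 2489: (2443, 24677).
General: p = 2443 + 2489t, q = 24677 - 1174t.
p ≥ 0 ⇒ t ≥ 0; q ≥ 0 ⇒ t ≤ 21. So t ∈ [0, 21]: 22 solutions.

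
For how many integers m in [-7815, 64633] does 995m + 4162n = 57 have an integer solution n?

gcd(4162, 995):
  4162 = 4·995 + 182
  995 = 5·182 + 85
  182 = 2·85 + 12
  85 = 7·12 + 1
  12 = 12·1
so gcd(4162, 995) = 1.
Back-substitute for Bézout coefficients:
  1 = 85 - 7·12
  ... = 995·(343) + 4162·(-82)
Scale by 57: particular solution (19551, -4674); reduce m mod 4162: (2903, -694).
General solution: m = 2903 + 4162t, n = -694 - 995t for integer t.
-7815 ≤ 2903 + 4162t ≤ 64633 gives t ∈ [-2, 14], which is 17 values.

17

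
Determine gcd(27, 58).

1

gcd(58, 27) = 1  (58 = 2×27 + 4, 27 = 6×4 + 3, 4 = 1×3 + 1, 3 = 3×1).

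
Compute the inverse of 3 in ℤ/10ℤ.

7

gcd(10, 3) = 1.
By Bézout, 3×(-3) + 10×(1) = 1.
So 3×-3 ≡ 1 (mod 10), and -3 mod 10 = 7.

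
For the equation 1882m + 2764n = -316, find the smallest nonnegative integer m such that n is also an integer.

gcd(2764, 1882) = 2  (2764 = 1×1882 + 882, 1882 = 2×882 + 118, 882 = 7×118 + 56, 118 = 2×56 + 6, 56 = 9×6 + 2, 6 = 3×2).
2 divides -316, so solutions exist.
Back-substituting, 1882×(-445) + 2764×(303) = 2.
Scale by -316/2 = -158: (m₀, n₀) = (70310, -47874).
General solution: m = 70310 + 1382t, n = -47874 - 941t for integer t.
m ≥ 0: smallest is 70310 mod 1382 = 1210 (at t = -50), with n = -824.

1210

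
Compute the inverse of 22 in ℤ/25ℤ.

gcd(25, 22) = 1  (25 = 1×22 + 3, 22 = 7×3 + 1, 3 = 3×1).
Back-substituting, 22×(8) + 25×(-7) = 1.
So 22×8 ≡ 1 (mod 25), and 8 mod 25 = 8.

8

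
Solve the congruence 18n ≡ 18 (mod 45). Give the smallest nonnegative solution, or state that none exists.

gcd(45, 18):
  45 = 2·18 + 9
  18 = 2·9
so gcd(45, 18) = 9.
9 divides 18, so solutions exist.
Back-substitute for Bézout coefficients:
  9 = 45 - 2·18
  ... = 18·(-2) + 45·(1)
So 18·(-2) ≡ 9 (mod 45); multiply by 2: n ≡ -4 (mod 5).
Smallest nonnegative: n = -4 mod 5 = 1.

1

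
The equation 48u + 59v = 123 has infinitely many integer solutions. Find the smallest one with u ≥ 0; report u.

21

gcd(59, 48) = 1  (59 = 1*48 + 11, 48 = 4*11 + 4, 11 = 2*4 + 3, 4 = 1*3 + 1, 3 = 3*1).
1 divides 123, so solutions exist.
Back-substituting, 48*(16) + 59*(-13) = 1.
Scale by 123/1 = 123: (u₀, v₀) = (1968, -1599).
General solution: u = 1968 + 59t, v = -1599 - 48t for integer t.
u ≥ 0: smallest is 1968 mod 59 = 21 (at t = -33), with v = -15.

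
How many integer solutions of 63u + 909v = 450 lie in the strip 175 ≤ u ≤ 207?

0

gcd(909, 63):
  909 = 14×63 + 27
  63 = 2×27 + 9
  27 = 3×9
so gcd(909, 63) = 9.
Back-substitute for Bézout coefficients:
  9 = 63 - 2×27
  ... = 63×(29) + 909×(-2)
Scale by 50: particular solution (1450, -100); reduce u mod 101: (36, -2).
General solution: u = 36 + 101t, v = -2 - 7t for integer t.
175 ≤ 36 + 101t ≤ 207 gives t ∈ [2, 1], which is 0 values.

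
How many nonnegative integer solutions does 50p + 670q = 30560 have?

gcd(670, 50) = 10  (670 = 13×50 + 20, 50 = 2×20 + 10, 20 = 2×10).
Back-substituting, 50×(27) + 670×(-2) = 10.
Scale by 3056: one solution is (82512, -6112). Reduce p mod 67: (35, 43).
General: p = 35 + 67t, q = 43 - 5t.
p ≥ 0 ⇒ t ≥ 0; q ≥ 0 ⇒ t ≤ 8. So t ∈ [0, 8]: 9 solutions.

9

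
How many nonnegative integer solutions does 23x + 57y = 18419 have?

gcd(57, 23) = 1.
By Bézout, 23*(5) + 57*(-2) = 1.
One solution: (40, 307).
General: x = 40 + 57t, y = 307 - 23t.
x ≥ 0 ⇒ t ≥ 0; y ≥ 0 ⇒ t ≤ 13. So t ∈ [0, 13]: 14 solutions.

14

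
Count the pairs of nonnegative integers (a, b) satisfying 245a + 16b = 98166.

25

gcd(245, 16) = 1.
By Bézout, 245×(-3) + 16×(46) = 1.
One solution: (14, 5921).
General: a = 14 + 16t, b = 5921 - 245t.
a ≥ 0 ⇒ t ≥ 0; b ≥ 0 ⇒ t ≤ 24. So t ∈ [0, 24]: 25 solutions.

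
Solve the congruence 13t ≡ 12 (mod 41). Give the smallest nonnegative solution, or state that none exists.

23

gcd(41, 13) = 1.
1 divides 12, so solutions exist.
By Bézout, 13*(19) + 41*(-6) = 1.
So 13*(19) ≡ 1 (mod 41); multiply by 12: t ≡ 228 (mod 41).
Smallest nonnegative: t = 228 mod 41 = 23.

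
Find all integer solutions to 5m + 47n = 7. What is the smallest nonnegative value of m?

gcd(47, 5) = 1  (47 = 9·5 + 2, 5 = 2·2 + 1, 2 = 2·1).
1 divides 7, so solutions exist.
Back-substituting, 5·(19) + 47·(-2) = 1.
Scale by 7/1 = 7: (m₀, n₀) = (133, -14).
General solution: m = 133 + 47t, n = -14 - 5t for integer t.
m ≥ 0: smallest is 133 mod 47 = 39 (at t = -2), with n = -4.

39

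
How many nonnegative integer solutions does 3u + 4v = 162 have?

gcd(4, 3) = 1.
By Bézout, 3×(-1) + 4×(1) = 1.
One solution: (2, 39).
General: u = 2 + 4t, v = 39 - 3t.
u ≥ 0 ⇒ t ≥ 0; v ≥ 0 ⇒ t ≤ 13. So t ∈ [0, 13]: 14 solutions.

14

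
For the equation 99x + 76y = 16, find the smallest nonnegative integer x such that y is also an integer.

gcd(99, 76):
  99 = 1×76 + 23
  76 = 3×23 + 7
  23 = 3×7 + 2
  7 = 3×2 + 1
  2 = 2×1
so gcd(99, 76) = 1.
1 divides 16, so solutions exist.
Back-substitute for Bézout coefficients:
  1 = 7 - 3×2
  ... = 99×(-33) + 76×(43)
Scale by 16/1 = 16: (x₀, y₀) = (-528, 688).
General solution: x = -528 + 76t, y = 688 - 99t for integer t.
x ≥ 0: smallest is -528 mod 76 = 4 (at t = 7), with y = -5.

4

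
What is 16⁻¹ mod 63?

4

gcd(63, 16) = 1.
By Bézout, 16·(4) + 63·(-1) = 1.
So 16·4 ≡ 1 (mod 63), and 4 mod 63 = 4.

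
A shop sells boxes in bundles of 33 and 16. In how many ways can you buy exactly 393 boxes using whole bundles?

Need nonnegative integers with 33j + 16k = 393.
gcd(33, 16) = 1, and 33·(1) + 16·(-2) = 1.
So (j₀, k₀) = (393, -786); general j = 393 + 16t, k = -786 - 33t.
j ≥ 0 ⇒ t ≥ -24; k ≥ 0 ⇒ t ≤ -24. That's 1 value of t.

1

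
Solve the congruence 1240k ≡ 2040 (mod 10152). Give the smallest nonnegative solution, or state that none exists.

411

gcd(10152, 1240):
  10152 = 8×1240 + 232
  1240 = 5×232 + 80
  232 = 2×80 + 72
  80 = 1×72 + 8
  72 = 9×8
so gcd(10152, 1240) = 8.
8 divides 2040, so solutions exist.
Back-substitute for Bézout coefficients:
  8 = 80 - 1×72
  ... = 1240×(131) + 10152×(-16)
So 1240×(131) ≡ 8 (mod 10152); multiply by 255: k ≡ 33405 (mod 1269).
Smallest nonnegative: k = 33405 mod 1269 = 411.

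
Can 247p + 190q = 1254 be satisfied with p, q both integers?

gcd(247, 190) = 19  (247 = 1·190 + 57, 190 = 3·57 + 19, 57 = 3·19).
19 divides 1254, so integer solutions exist.

yes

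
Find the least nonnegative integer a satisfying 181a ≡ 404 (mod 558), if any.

gcd(558, 181) = 1.
1 divides 404, so solutions exist.
By Bézout, 181·(37) + 558·(-12) = 1.
So 181·(37) ≡ 1 (mod 558); multiply by 404: a ≡ 14948 (mod 558).
Smallest nonnegative: a = 14948 mod 558 = 440.

440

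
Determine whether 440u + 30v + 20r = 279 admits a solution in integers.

no

gcd(440, 30) = 10  (440 = 14·30 + 20, 30 = 1·20 + 10, 20 = 2·10).
gcd(10, 20) = 10.
10 does not divide 279 (remainder 9), so no integer solutions.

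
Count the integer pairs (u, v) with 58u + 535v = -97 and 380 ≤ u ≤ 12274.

22

gcd(535, 58) = 1.
By Bézout, 58*(-83) + 535*(9) = 1.
Particular solution: (26, -3).
General solution: u = 26 + 535t, v = -3 - 58t for integer t.
380 ≤ 26 + 535t ≤ 12274 gives t ∈ [1, 22], which is 22 values.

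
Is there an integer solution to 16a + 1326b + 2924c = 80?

yes

gcd(1326, 16) = 2.
gcd(2, 2924) = 2.
2 divides 80, so integer solutions exist.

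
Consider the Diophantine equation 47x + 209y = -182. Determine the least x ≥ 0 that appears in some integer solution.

gcd(209, 47):
  209 = 4·47 + 21
  47 = 2·21 + 5
  21 = 4·5 + 1
  5 = 5·1
so gcd(209, 47) = 1.
1 divides -182, so solutions exist.
Back-substitute for Bézout coefficients:
  1 = 21 - 4·5
  ... = 47·(-40) + 209·(9)
Scale by -182/1 = -182: (x₀, y₀) = (7280, -1638).
General solution: x = 7280 + 209t, y = -1638 - 47t for integer t.
x ≥ 0: smallest is 7280 mod 209 = 174 (at t = -34), with y = -40.

174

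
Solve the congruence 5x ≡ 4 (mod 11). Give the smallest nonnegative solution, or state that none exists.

gcd(11, 5) = 1  (11 = 2·5 + 1, 5 = 5·1).
1 divides 4, so solutions exist.
Back-substituting, 5·(-2) + 11·(1) = 1.
So 5·(-2) ≡ 1 (mod 11); multiply by 4: x ≡ -8 (mod 11).
Smallest nonnegative: x = -8 mod 11 = 3.

3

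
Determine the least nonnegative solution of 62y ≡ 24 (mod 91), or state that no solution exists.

18

gcd(91, 62) = 1.
1 divides 24, so solutions exist.
By Bézout, 62×(-22) + 91×(15) = 1.
So 62×(-22) ≡ 1 (mod 91); multiply by 24: y ≡ -528 (mod 91).
Smallest nonnegative: y = -528 mod 91 = 18.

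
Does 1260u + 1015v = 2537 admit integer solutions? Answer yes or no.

gcd(1260, 1015) = 35  (1260 = 1×1015 + 245, 1015 = 4×245 + 35, 245 = 7×35).
35 does not divide 2537 (remainder 17), so no integer solutions.

no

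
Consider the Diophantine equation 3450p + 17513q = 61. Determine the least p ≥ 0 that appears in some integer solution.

gcd(17513, 3450):
  17513 = 5*3450 + 263
  3450 = 13*263 + 31
  263 = 8*31 + 15
  31 = 2*15 + 1
  15 = 15*1
so gcd(17513, 3450) = 1.
1 divides 61, so solutions exist.
Back-substitute for Bézout coefficients:
  1 = 31 - 2*15
  ... = 3450*(1132) + 17513*(-223)
Scale by 61/1 = 61: (p₀, q₀) = (69052, -13603).
General solution: p = 69052 + 17513t, q = -13603 - 3450t for integer t.
p ≥ 0: smallest is 69052 mod 17513 = 16513 (at t = -3), with q = -3253.

16513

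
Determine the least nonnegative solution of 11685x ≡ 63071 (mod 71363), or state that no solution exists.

51355

gcd(71363, 11685):
  71363 = 6×11685 + 1253
  11685 = 9×1253 + 408
  1253 = 3×408 + 29
  408 = 14×29 + 2
  29 = 14×2 + 1
  2 = 2×1
so gcd(71363, 11685) = 1.
1 divides 63071, so solutions exist.
Back-substitute for Bézout coefficients:
  1 = 29 - 14×2
  ... = 11685×(-34457) + 71363×(5642)
So 11685×(-34457) ≡ 1 (mod 71363); multiply by 63071: x ≡ -2173237447 (mod 71363).
Smallest nonnegative: x = -2173237447 mod 71363 = 51355.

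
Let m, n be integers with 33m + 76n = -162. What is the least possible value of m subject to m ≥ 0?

gcd(76, 33) = 1.
1 divides -162, so solutions exist.
By Bézout, 33×(-23) + 76×(10) = 1.
Scale by -162/1 = -162: (m₀, n₀) = (3726, -1620).
General solution: m = 3726 + 76t, n = -1620 - 33t for integer t.
m ≥ 0: smallest is 3726 mod 76 = 2 (at t = -49), with n = -3.

2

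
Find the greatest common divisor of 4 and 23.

1

gcd(23, 4):
  23 = 5×4 + 3
  4 = 1×3 + 1
  3 = 3×1
so gcd(23, 4) = 1.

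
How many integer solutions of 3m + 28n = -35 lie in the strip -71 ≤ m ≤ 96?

6

gcd(28, 3) = 1  (28 = 9*3 + 1, 3 = 3*1).
Back-substituting, 3*(-9) + 28*(1) = 1.
Scale by -35: particular solution (315, -35); reduce m mod 28: (7, -2).
General solution: m = 7 + 28t, n = -2 - 3t for integer t.
-71 ≤ 7 + 28t ≤ 96 gives t ∈ [-2, 3], which is 6 values.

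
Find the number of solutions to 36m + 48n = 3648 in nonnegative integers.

gcd(48, 36) = 12  (48 = 1×36 + 12, 36 = 3×12).
Back-substituting, 36×(-1) + 48×(1) = 12.
Scale by 304: one solution is (-304, 304). Reduce m mod 4: (0, 76).
General: m = 0 + 4t, n = 76 - 3t.
m ≥ 0 ⇒ t ≥ 0; n ≥ 0 ⇒ t ≤ 25. So t ∈ [0, 25]: 26 solutions.

26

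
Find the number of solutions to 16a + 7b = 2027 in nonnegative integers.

gcd(16, 7) = 1  (16 = 2×7 + 2, 7 = 3×2 + 1, 2 = 2×1).
Back-substituting, 16×(-3) + 7×(7) = 1.
Scale by 2027: one solution is (-6081, 14189). Reduce a mod 7: (2, 285).
General: a = 2 + 7t, b = 285 - 16t.
a ≥ 0 ⇒ t ≥ 0; b ≥ 0 ⇒ t ≤ 17. So t ∈ [0, 17]: 18 solutions.

18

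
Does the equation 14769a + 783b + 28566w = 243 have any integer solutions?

yes

gcd(14769, 783) = 27.
gcd(27, 28566) = 27.
27 divides 243, so integer solutions exist.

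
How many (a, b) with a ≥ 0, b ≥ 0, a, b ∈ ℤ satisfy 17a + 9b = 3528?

24

gcd(17, 9) = 1  (17 = 1·9 + 8, 9 = 1·8 + 1, 8 = 8·1).
Back-substituting, 17·(-1) + 9·(2) = 1.
Scale by 3528: one solution is (-3528, 7056). Reduce a mod 9: (0, 392).
General: a = 0 + 9t, b = 392 - 17t.
a ≥ 0 ⇒ t ≥ 0; b ≥ 0 ⇒ t ≤ 23. So t ∈ [0, 23]: 24 solutions.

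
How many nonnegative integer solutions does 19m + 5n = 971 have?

10

gcd(19, 5):
  19 = 3*5 + 4
  5 = 1*4 + 1
  4 = 4*1
so gcd(19, 5) = 1.
Back-substitute for Bézout coefficients:
  1 = 5 - 1*4
  ... = 19*(-1) + 5*(4)
Scale by 971: one solution is (-971, 3884). Reduce m mod 5: (4, 179).
General: m = 4 + 5t, n = 179 - 19t.
m ≥ 0 ⇒ t ≥ 0; n ≥ 0 ⇒ t ≤ 9. So t ∈ [0, 9]: 10 solutions.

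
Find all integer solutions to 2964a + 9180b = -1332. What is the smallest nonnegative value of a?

492

gcd(9180, 2964):
  9180 = 3·2964 + 288
  2964 = 10·288 + 84
  288 = 3·84 + 36
  84 = 2·36 + 12
  36 = 3·12
so gcd(9180, 2964) = 12.
12 divides -1332, so solutions exist.
Back-substitute for Bézout coefficients:
  12 = 84 - 2·36
  ... = 2964·(223) + 9180·(-72)
Scale by -1332/12 = -111: (a₀, b₀) = (-24753, 7992).
General solution: a = -24753 + 765t, b = 7992 - 247t for integer t.
a ≥ 0: smallest is -24753 mod 765 = 492 (at t = 33), with b = -159.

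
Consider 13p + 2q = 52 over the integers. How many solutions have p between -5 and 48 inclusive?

gcd(13, 2):
  13 = 6×2 + 1
  2 = 2×1
so gcd(13, 2) = 1.
Back-substitute for Bézout coefficients:
  1 = 13 - 6×2
  ... = 13×(1) + 2×(-6)
Scale by 52: particular solution (52, -312); reduce p mod 2: (0, 26).
General solution: p = 0 + 2t, q = 26 - 13t for integer t.
-5 ≤ 0 + 2t ≤ 48 gives t ∈ [-2, 24], which is 27 values.

27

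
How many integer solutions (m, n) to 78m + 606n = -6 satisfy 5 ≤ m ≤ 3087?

31

gcd(606, 78):
  606 = 7·78 + 60
  78 = 1·60 + 18
  60 = 3·18 + 6
  18 = 3·6
so gcd(606, 78) = 6.
Back-substitute for Bézout coefficients:
  6 = 60 - 3·18
  ... = 78·(-31) + 606·(4)
Scale by -1: particular solution (31, -4); reduce m mod 101: (31, -4).
General solution: m = 31 + 101t, n = -4 - 13t for integer t.
5 ≤ 31 + 101t ≤ 3087 gives t ∈ [0, 30], which is 31 values.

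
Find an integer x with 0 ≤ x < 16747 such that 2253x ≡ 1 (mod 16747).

14911

gcd(16747, 2253) = 1  (16747 = 7*2253 + 976, 2253 = 2*976 + 301, 976 = 3*301 + 73, 301 = 4*73 + 9, 73 = 8*9 + 1, 9 = 9*1).
Back-substituting, 2253*(-1836) + 16747*(247) = 1.
So 2253*-1836 ≡ 1 (mod 16747), and -1836 mod 16747 = 14911.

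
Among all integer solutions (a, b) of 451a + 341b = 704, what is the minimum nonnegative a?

gcd(451, 341):
  451 = 1*341 + 110
  341 = 3*110 + 11
  110 = 10*11
so gcd(451, 341) = 11.
11 divides 704, so solutions exist.
Back-substitute for Bézout coefficients:
  11 = 341 - 3*110
  ... = 451*(-3) + 341*(4)
Scale by 704/11 = 64: (a₀, b₀) = (-192, 256).
General solution: a = -192 + 31t, b = 256 - 41t for integer t.
a ≥ 0: smallest is -192 mod 31 = 25 (at t = 7), with b = -31.

25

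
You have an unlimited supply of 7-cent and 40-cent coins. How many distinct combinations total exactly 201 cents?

Need nonnegative integers with 7j + 40k = 201.
gcd(7, 40) = 1, and 7·(-17) + 40·(3) = 1.
So (j₀, k₀) = (-3417, 603); general j = -3417 + 40t, k = 603 - 7t.
j ≥ 0 ⇒ t ≥ 86; k ≥ 0 ⇒ t ≤ 86. That's 1 value of t.

1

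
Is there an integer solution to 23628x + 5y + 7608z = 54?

yes

gcd(23628, 5) = 1.
gcd(1, 7608) = 1.
1 divides 54, so integer solutions exist.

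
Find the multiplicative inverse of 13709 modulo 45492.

41417

gcd(45492, 13709) = 1.
By Bézout, 13709*(-4075) + 45492*(1228) = 1.
So 13709*-4075 ≡ 1 (mod 45492), and -4075 mod 45492 = 41417.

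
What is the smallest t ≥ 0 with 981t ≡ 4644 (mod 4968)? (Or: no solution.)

gcd(4968, 981):
  4968 = 5*981 + 63
  981 = 15*63 + 36
  63 = 1*36 + 27
  36 = 1*27 + 9
  27 = 3*9
so gcd(4968, 981) = 9.
9 divides 4644, so solutions exist.
Back-substitute for Bézout coefficients:
  9 = 36 - 1*27
  ... = 981*(157) + 4968*(-31)
So 981*(157) ≡ 9 (mod 4968); multiply by 516: t ≡ 81012 (mod 552).
Smallest nonnegative: t = 81012 mod 552 = 420.

420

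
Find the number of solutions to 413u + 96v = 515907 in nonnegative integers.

gcd(413, 96) = 1.
By Bézout, 413·(-43) + 96·(185) = 1.
One solution: (63, 5103).
General: u = 63 + 96t, v = 5103 - 413t.
u ≥ 0 ⇒ t ≥ 0; v ≥ 0 ⇒ t ≤ 12. So t ∈ [0, 12]: 13 solutions.

13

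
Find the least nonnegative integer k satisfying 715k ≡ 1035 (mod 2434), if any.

gcd(2434, 715) = 1  (2434 = 3·715 + 289, 715 = 2·289 + 137, 289 = 2·137 + 15, 137 = 9·15 + 2, 15 = 7·2 + 1, 2 = 2·1).
1 divides 1035, so solutions exist.
Back-substituting, 715·(-1137) + 2434·(334) = 1.
So 715·(-1137) ≡ 1 (mod 2434); multiply by 1035: k ≡ -1176795 (mod 2434).
Smallest nonnegative: k = -1176795 mod 2434 = 1261.

1261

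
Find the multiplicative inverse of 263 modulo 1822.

1247

gcd(1822, 263):
  1822 = 6·263 + 244
  263 = 1·244 + 19
  244 = 12·19 + 16
  19 = 1·16 + 3
  16 = 5·3 + 1
  3 = 3·1
so gcd(1822, 263) = 1.
Back-substitute for Bézout coefficients:
  1 = 16 - 5·3
  ... = 263·(-575) + 1822·(83)
So 263·-575 ≡ 1 (mod 1822), and -575 mod 1822 = 1247.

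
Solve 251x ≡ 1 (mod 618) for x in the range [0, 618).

gcd(618, 251):
  618 = 2*251 + 116
  251 = 2*116 + 19
  116 = 6*19 + 2
  19 = 9*2 + 1
  2 = 2*1
so gcd(618, 251) = 1.
Back-substitute for Bézout coefficients:
  1 = 19 - 9*2
  ... = 251*(293) + 618*(-119)
So 251*293 ≡ 1 (mod 618), and 293 mod 618 = 293.

293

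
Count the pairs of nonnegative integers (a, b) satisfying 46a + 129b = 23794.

4

gcd(129, 46) = 1  (129 = 2*46 + 37, 46 = 1*37 + 9, 37 = 4*9 + 1, 9 = 9*1).
Back-substituting, 46*(-14) + 129*(5) = 1.
Scale by 23794: one solution is (-333116, 118970). Reduce a mod 129: (91, 152).
General: a = 91 + 129t, b = 152 - 46t.
a ≥ 0 ⇒ t ≥ 0; b ≥ 0 ⇒ t ≤ 3. So t ∈ [0, 3]: 4 solutions.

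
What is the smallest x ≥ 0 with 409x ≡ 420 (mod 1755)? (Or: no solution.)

gcd(1755, 409) = 1.
1 divides 420, so solutions exist.
By Bézout, 409×(-236) + 1755×(55) = 1.
So 409×(-236) ≡ 1 (mod 1755); multiply by 420: x ≡ -99120 (mod 1755).
Smallest nonnegative: x = -99120 mod 1755 = 915.

915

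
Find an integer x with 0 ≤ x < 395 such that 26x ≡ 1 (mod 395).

76

gcd(395, 26):
  395 = 15·26 + 5
  26 = 5·5 + 1
  5 = 5·1
so gcd(395, 26) = 1.
Back-substitute for Bézout coefficients:
  1 = 26 - 5·5
  ... = 26·(76) + 395·(-5)
So 26·76 ≡ 1 (mod 395), and 76 mod 395 = 76.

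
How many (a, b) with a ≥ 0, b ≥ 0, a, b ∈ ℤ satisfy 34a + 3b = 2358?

gcd(34, 3) = 1  (34 = 11·3 + 1, 3 = 3·1).
Back-substituting, 34·(1) + 3·(-11) = 1.
Scale by 2358: one solution is (2358, -25938). Reduce a mod 3: (0, 786).
General: a = 0 + 3t, b = 786 - 34t.
a ≥ 0 ⇒ t ≥ 0; b ≥ 0 ⇒ t ≤ 23. So t ∈ [0, 23]: 24 solutions.

24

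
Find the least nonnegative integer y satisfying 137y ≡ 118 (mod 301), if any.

47

gcd(301, 137) = 1  (301 = 2·137 + 27, 137 = 5·27 + 2, 27 = 13·2 + 1, 2 = 2·1).
1 divides 118, so solutions exist.
Back-substituting, 137·(-145) + 301·(66) = 1.
So 137·(-145) ≡ 1 (mod 301); multiply by 118: y ≡ -17110 (mod 301).
Smallest nonnegative: y = -17110 mod 301 = 47.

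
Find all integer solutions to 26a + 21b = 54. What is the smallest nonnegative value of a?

gcd(26, 21):
  26 = 1·21 + 5
  21 = 4·5 + 1
  5 = 5·1
so gcd(26, 21) = 1.
1 divides 54, so solutions exist.
Back-substitute for Bézout coefficients:
  1 = 21 - 4·5
  ... = 26·(-4) + 21·(5)
Scale by 54/1 = 54: (a₀, b₀) = (-216, 270).
General solution: a = -216 + 21t, b = 270 - 26t for integer t.
a ≥ 0: smallest is -216 mod 21 = 15 (at t = 11), with b = -16.

15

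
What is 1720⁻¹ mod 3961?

gcd(3961, 1720):
  3961 = 2×1720 + 521
  1720 = 3×521 + 157
  521 = 3×157 + 50
  157 = 3×50 + 7
  50 = 7×7 + 1
  7 = 7×1
so gcd(3961, 1720) = 1.
Back-substitute for Bézout coefficients:
  1 = 50 - 7×7
  ... = 1720×(-555) + 3961×(241)
So 1720×-555 ≡ 1 (mod 3961), and -555 mod 3961 = 3406.

3406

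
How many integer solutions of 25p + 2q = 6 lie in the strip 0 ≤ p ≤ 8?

5

gcd(25, 2):
  25 = 12·2 + 1
  2 = 2·1
so gcd(25, 2) = 1.
Back-substitute for Bézout coefficients:
  1 = 25 - 12·2
  ... = 25·(1) + 2·(-12)
Scale by 6: particular solution (6, -72); reduce p mod 2: (0, 3).
General solution: p = 0 + 2t, q = 3 - 25t for integer t.
0 ≤ 0 + 2t ≤ 8 gives t ∈ [0, 4], which is 5 values.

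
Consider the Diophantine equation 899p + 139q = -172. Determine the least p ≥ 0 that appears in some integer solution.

100

gcd(899, 139) = 1  (899 = 6×139 + 65, 139 = 2×65 + 9, 65 = 7×9 + 2, 9 = 4×2 + 1, 2 = 2×1).
1 divides -172, so solutions exist.
Back-substituting, 899×(-62) + 139×(401) = 1.
Scale by -172/1 = -172: (p₀, q₀) = (10664, -68972).
General solution: p = 10664 + 139t, q = -68972 - 899t for integer t.
p ≥ 0: smallest is 10664 mod 139 = 100 (at t = -76), with q = -648.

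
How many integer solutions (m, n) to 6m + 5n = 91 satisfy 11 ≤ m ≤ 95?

gcd(6, 5) = 1.
By Bézout, 6·(1) + 5·(-1) = 1.
Particular solution: (1, 17).
General solution: m = 1 + 5t, n = 17 - 6t for integer t.
11 ≤ 1 + 5t ≤ 95 gives t ∈ [2, 18], which is 17 values.

17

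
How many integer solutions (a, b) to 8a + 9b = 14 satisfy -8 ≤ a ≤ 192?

22

gcd(9, 8):
  9 = 1·8 + 1
  8 = 8·1
so gcd(9, 8) = 1.
Back-substitute for Bézout coefficients:
  1 = 9 - 1·8
  ... = 8·(-1) + 9·(1)
Scale by 14: particular solution (-14, 14); reduce a mod 9: (4, -2).
General solution: a = 4 + 9t, b = -2 - 8t for integer t.
-8 ≤ 4 + 9t ≤ 192 gives t ∈ [-1, 20], which is 22 values.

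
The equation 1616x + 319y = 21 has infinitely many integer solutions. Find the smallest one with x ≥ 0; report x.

1

gcd(1616, 319):
  1616 = 5×319 + 21
  319 = 15×21 + 4
  21 = 5×4 + 1
  4 = 4×1
so gcd(1616, 319) = 1.
1 divides 21, so solutions exist.
Back-substitute for Bézout coefficients:
  1 = 21 - 5×4
  ... = 1616×(76) + 319×(-385)
Scale by 21/1 = 21: (x₀, y₀) = (1596, -8085).
General solution: x = 1596 + 319t, y = -8085 - 1616t for integer t.
x ≥ 0: smallest is 1596 mod 319 = 1 (at t = -5), with y = -5.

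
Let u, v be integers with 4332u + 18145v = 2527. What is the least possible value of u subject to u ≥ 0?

876

gcd(18145, 4332) = 19  (18145 = 4×4332 + 817, 4332 = 5×817 + 247, 817 = 3×247 + 76, 247 = 3×76 + 19, 76 = 4×19).
19 divides 2527, so solutions exist.
Back-substituting, 4332×(222) + 18145×(-53) = 19.
Scale by 2527/19 = 133: (u₀, v₀) = (29526, -7049).
General solution: u = 29526 + 955t, v = -7049 - 228t for integer t.
u ≥ 0: smallest is 29526 mod 955 = 876 (at t = -30), with v = -209.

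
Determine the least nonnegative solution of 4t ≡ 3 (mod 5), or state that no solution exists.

2

gcd(5, 4):
  5 = 1*4 + 1
  4 = 4*1
so gcd(5, 4) = 1.
1 divides 3, so solutions exist.
Back-substitute for Bézout coefficients:
  1 = 5 - 1*4
  ... = 4*(-1) + 5*(1)
So 4*(-1) ≡ 1 (mod 5); multiply by 3: t ≡ -3 (mod 5).
Smallest nonnegative: t = -3 mod 5 = 2.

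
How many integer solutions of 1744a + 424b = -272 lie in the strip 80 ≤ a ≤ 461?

7

gcd(1744, 424):
  1744 = 4*424 + 48
  424 = 8*48 + 40
  48 = 1*40 + 8
  40 = 5*8
so gcd(1744, 424) = 8.
Back-substitute for Bézout coefficients:
  8 = 48 - 1*40
  ... = 1744*(9) + 424*(-37)
Scale by -34: particular solution (-306, 1258); reduce a mod 53: (12, -50).
General solution: a = 12 + 53t, b = -50 - 218t for integer t.
80 ≤ 12 + 53t ≤ 461 gives t ∈ [2, 8], which is 7 values.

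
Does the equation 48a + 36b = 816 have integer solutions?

gcd(48, 36) = 12.
12 divides 816, so integer solutions exist.

yes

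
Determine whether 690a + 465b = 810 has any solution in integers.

yes

gcd(690, 465):
  690 = 1*465 + 225
  465 = 2*225 + 15
  225 = 15*15
so gcd(690, 465) = 15.
15 divides 810, so integer solutions exist.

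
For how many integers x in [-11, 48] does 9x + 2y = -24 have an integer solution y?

30

gcd(9, 2) = 1  (9 = 4×2 + 1, 2 = 2×1).
Back-substituting, 9×(1) + 2×(-4) = 1.
Scale by -24: particular solution (-24, 96); reduce x mod 2: (0, -12).
General solution: x = 0 + 2t, y = -12 - 9t for integer t.
-11 ≤ 0 + 2t ≤ 48 gives t ∈ [-5, 24], which is 30 values.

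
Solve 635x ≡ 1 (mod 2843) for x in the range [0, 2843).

gcd(2843, 635) = 1  (2843 = 4*635 + 303, 635 = 2*303 + 29, 303 = 10*29 + 13, 29 = 2*13 + 3, 13 = 4*3 + 1, 3 = 3*1).
Back-substituting, 635*(-882) + 2843*(197) = 1.
So 635*-882 ≡ 1 (mod 2843), and -882 mod 2843 = 1961.

1961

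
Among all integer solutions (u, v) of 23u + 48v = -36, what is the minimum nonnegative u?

36

gcd(48, 23) = 1.
1 divides -36, so solutions exist.
By Bézout, 23×(23) + 48×(-11) = 1.
Scale by -36/1 = -36: (u₀, v₀) = (-828, 396).
General solution: u = -828 + 48t, v = 396 - 23t for integer t.
u ≥ 0: smallest is -828 mod 48 = 36 (at t = 18), with v = -18.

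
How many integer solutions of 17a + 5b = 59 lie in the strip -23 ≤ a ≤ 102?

26

gcd(17, 5):
  17 = 3×5 + 2
  5 = 2×2 + 1
  2 = 2×1
so gcd(17, 5) = 1.
Back-substitute for Bézout coefficients:
  1 = 5 - 2×2
  ... = 17×(-2) + 5×(7)
Scale by 59: particular solution (-118, 413); reduce a mod 5: (2, 5).
General solution: a = 2 + 5t, b = 5 - 17t for integer t.
-23 ≤ 2 + 5t ≤ 102 gives t ∈ [-5, 20], which is 26 values.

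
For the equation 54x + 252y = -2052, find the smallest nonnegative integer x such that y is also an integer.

gcd(252, 54) = 18.
18 divides -2052, so solutions exist.
By Bézout, 54*(5) + 252*(-1) = 18.
Scale by -2052/18 = -114: (x₀, y₀) = (-570, 114).
General solution: x = -570 + 14t, y = 114 - 3t for integer t.
x ≥ 0: smallest is -570 mod 14 = 4 (at t = 41), with y = -9.

4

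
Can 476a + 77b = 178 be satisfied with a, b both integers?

gcd(476, 77) = 7  (476 = 6×77 + 14, 77 = 5×14 + 7, 14 = 2×7).
7 does not divide 178 (remainder 3), so no integer solutions.

no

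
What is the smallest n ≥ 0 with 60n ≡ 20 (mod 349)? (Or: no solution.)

gcd(349, 60) = 1.
1 divides 20, so solutions exist.
By Bézout, 60*(64) + 349*(-11) = 1.
So 60*(64) ≡ 1 (mod 349); multiply by 20: n ≡ 1280 (mod 349).
Smallest nonnegative: n = 1280 mod 349 = 233.

233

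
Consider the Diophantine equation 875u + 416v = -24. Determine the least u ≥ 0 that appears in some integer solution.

280

gcd(875, 416):
  875 = 2·416 + 43
  416 = 9·43 + 29
  43 = 1·29 + 14
  29 = 2·14 + 1
  14 = 14·1
so gcd(875, 416) = 1.
1 divides -24, so solutions exist.
Back-substitute for Bézout coefficients:
  1 = 29 - 2·14
  ... = 875·(-29) + 416·(61)
Scale by -24/1 = -24: (u₀, v₀) = (696, -1464).
General solution: u = 696 + 416t, v = -1464 - 875t for integer t.
u ≥ 0: smallest is 696 mod 416 = 280 (at t = -1), with v = -589.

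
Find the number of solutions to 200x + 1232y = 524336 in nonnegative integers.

gcd(1232, 200) = 8  (1232 = 6×200 + 32, 200 = 6×32 + 8, 32 = 4×8).
Back-substituting, 200×(37) + 1232×(-6) = 8.
Scale by 65542: one solution is (2425054, -393252). Reduce x mod 154: (16, 423).
General: x = 16 + 154t, y = 423 - 25t.
x ≥ 0 ⇒ t ≥ 0; y ≥ 0 ⇒ t ≤ 16. So t ∈ [0, 16]: 17 solutions.

17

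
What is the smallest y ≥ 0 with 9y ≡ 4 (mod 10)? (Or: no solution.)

gcd(10, 9) = 1.
1 divides 4, so solutions exist.
By Bézout, 9*(-1) + 10*(1) = 1.
So 9*(-1) ≡ 1 (mod 10); multiply by 4: y ≡ -4 (mod 10).
Smallest nonnegative: y = -4 mod 10 = 6.

6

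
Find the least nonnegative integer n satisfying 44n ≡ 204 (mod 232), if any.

31

gcd(232, 44) = 4.
4 divides 204, so solutions exist.
By Bézout, 44*(-21) + 232*(4) = 4.
So 44*(-21) ≡ 4 (mod 232); multiply by 51: n ≡ -1071 (mod 58).
Smallest nonnegative: n = -1071 mod 58 = 31.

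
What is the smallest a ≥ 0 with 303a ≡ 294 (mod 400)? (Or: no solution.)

gcd(400, 303) = 1  (400 = 1*303 + 97, 303 = 3*97 + 12, 97 = 8*12 + 1, 12 = 12*1).
1 divides 294, so solutions exist.
Back-substituting, 303*(-33) + 400*(25) = 1.
So 303*(-33) ≡ 1 (mod 400); multiply by 294: a ≡ -9702 (mod 400).
Smallest nonnegative: a = -9702 mod 400 = 298.

298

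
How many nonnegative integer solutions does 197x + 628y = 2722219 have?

22

gcd(628, 197) = 1  (628 = 3×197 + 37, 197 = 5×37 + 12, 37 = 3×12 + 1, 12 = 12×1).
Back-substituting, 197×(-51) + 628×(16) = 1.
Scale by 2722219: one solution is (-138833169, 43555504). Reduce x mod 628: (47, 4320).
General: x = 47 + 628t, y = 4320 - 197t.
x ≥ 0 ⇒ t ≥ 0; y ≥ 0 ⇒ t ≤ 21. So t ∈ [0, 21]: 22 solutions.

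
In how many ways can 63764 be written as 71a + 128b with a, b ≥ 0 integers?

gcd(128, 71) = 1  (128 = 1*71 + 57, 71 = 1*57 + 14, 57 = 4*14 + 1, 14 = 14*1).
Back-substituting, 71*(-9) + 128*(5) = 1.
Scale by 63764: one solution is (-573876, 318820). Reduce a mod 128: (76, 456).
General: a = 76 + 128t, b = 456 - 71t.
a ≥ 0 ⇒ t ≥ 0; b ≥ 0 ⇒ t ≤ 6. So t ∈ [0, 6]: 7 solutions.

7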